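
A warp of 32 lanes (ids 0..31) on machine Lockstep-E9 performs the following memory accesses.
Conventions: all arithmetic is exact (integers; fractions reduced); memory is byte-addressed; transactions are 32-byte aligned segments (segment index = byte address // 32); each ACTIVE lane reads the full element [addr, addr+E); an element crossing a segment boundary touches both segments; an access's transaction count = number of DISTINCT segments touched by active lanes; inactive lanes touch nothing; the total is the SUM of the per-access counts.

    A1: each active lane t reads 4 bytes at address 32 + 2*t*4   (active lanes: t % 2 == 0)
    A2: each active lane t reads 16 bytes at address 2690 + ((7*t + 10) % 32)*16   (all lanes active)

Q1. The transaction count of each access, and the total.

A1: 8 transactions
A2: 17 transactions

Answer: 8,17; total 25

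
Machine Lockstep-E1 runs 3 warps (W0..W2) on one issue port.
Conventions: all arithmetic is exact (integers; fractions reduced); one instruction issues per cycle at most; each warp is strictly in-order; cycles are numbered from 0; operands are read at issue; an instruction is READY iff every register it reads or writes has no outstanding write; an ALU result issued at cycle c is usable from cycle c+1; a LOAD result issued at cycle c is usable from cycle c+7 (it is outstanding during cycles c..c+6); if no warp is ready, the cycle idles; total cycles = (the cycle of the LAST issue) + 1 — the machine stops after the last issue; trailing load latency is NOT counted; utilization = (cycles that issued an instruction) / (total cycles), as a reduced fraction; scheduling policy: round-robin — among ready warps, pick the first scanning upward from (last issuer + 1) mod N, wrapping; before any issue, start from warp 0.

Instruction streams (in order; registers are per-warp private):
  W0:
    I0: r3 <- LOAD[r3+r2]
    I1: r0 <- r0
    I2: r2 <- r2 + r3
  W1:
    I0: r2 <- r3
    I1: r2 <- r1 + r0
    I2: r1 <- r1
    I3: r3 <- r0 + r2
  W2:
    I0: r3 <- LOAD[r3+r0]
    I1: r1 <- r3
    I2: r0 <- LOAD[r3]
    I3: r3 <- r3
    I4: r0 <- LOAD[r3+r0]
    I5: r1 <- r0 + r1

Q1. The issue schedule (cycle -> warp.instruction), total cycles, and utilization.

cycle 0: W0.I0
cycle 1: W1.I0
cycle 2: W2.I0
cycle 3: W0.I1
cycle 4: W1.I1
cycle 5: W1.I2
cycle 6: W1.I3
cycle 7: W0.I2
cycle 8: idle
cycle 9: W2.I1
cycle 10: W2.I2
cycle 11: W2.I3
cycle 12: idle
cycle 13: idle
cycle 14: idle
cycle 15: idle
cycle 16: idle
cycle 17: W2.I4
cycle 18: idle
cycle 19: idle
cycle 20: idle
cycle 21: idle
cycle 22: idle
cycle 23: idle
cycle 24: W2.I5

Answer: 25 cycles, utilization 13/25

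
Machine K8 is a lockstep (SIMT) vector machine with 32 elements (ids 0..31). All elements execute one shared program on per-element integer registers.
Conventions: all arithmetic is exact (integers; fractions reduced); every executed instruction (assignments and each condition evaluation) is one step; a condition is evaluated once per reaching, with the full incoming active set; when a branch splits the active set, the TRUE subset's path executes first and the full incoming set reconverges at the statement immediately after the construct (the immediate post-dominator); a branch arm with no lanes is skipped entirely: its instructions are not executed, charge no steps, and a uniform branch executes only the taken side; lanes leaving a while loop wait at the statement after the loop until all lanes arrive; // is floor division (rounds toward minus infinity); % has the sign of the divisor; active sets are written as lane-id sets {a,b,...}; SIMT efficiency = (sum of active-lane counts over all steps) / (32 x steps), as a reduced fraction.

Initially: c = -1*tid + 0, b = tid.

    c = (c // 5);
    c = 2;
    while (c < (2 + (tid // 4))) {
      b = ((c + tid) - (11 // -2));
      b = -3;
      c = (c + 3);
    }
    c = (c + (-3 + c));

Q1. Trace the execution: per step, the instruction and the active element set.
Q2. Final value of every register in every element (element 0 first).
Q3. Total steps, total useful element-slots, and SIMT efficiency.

step 0: c <- (c // 5)                {0,1,2,3,4,5,6,7,8,9,10,11,12,13,14,15,16,17,18,19,20,21,22,23,24,25,26,27,28,29,30,31}
step 1: c <- 2                       {0,1,2,3,4,5,6,7,8,9,10,11,12,13,14,15,16,17,18,19,20,21,22,23,24,25,26,27,28,29,30,31}
step 2: eval (c < (2 + (tid // 4)))  {0,1,2,3,4,5,6,7,8,9,10,11,12,13,14,15,16,17,18,19,20,21,22,23,24,25,26,27,28,29,30,31}
step 3: b <- ((c + tid) - (11 // -2)) {4,5,6,7,8,9,10,11,12,13,14,15,16,17,18,19,20,21,22,23,24,25,26,27,28,29,30,31}
step 4: b <- -3                      {4,5,6,7,8,9,10,11,12,13,14,15,16,17,18,19,20,21,22,23,24,25,26,27,28,29,30,31}
step 5: c <- (c + 3)                 {4,5,6,7,8,9,10,11,12,13,14,15,16,17,18,19,20,21,22,23,24,25,26,27,28,29,30,31}
step 6: eval (c < (2 + (tid // 4)))  {4,5,6,7,8,9,10,11,12,13,14,15,16,17,18,19,20,21,22,23,24,25,26,27,28,29,30,31}
step 7: b <- ((c + tid) - (11 // -2)) {16,17,18,19,20,21,22,23,24,25,26,27,28,29,30,31}
step 8: b <- -3                      {16,17,18,19,20,21,22,23,24,25,26,27,28,29,30,31}
step 9: c <- (c + 3)                 {16,17,18,19,20,21,22,23,24,25,26,27,28,29,30,31}
step 10: eval (c < (2 + (tid // 4)))  {16,17,18,19,20,21,22,23,24,25,26,27,28,29,30,31}
step 11: b <- ((c + tid) - (11 // -2)) {28,29,30,31}
step 12: b <- -3                      {28,29,30,31}
step 13: c <- (c + 3)                 {28,29,30,31}
step 14: eval (c < (2 + (tid // 4)))  {28,29,30,31}
step 15: c <- (c + (-3 + c))          {0,1,2,3,4,5,6,7,8,9,10,11,12,13,14,15,16,17,18,19,20,21,22,23,24,25,26,27,28,29,30,31}

Answer: 16 steps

c: 1,1,1,1,7,7,7,7,7,7,7,7,7,7,7,7,13,13,13,13,13,13,13,13,13,13,13,13,19,19,19,19
b: 0,1,2,3,-3,-3,-3,-3,-3,-3,-3,-3,-3,-3,-3,-3,-3,-3,-3,-3,-3,-3,-3,-3,-3,-3,-3,-3,-3,-3,-3,-3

steps = 16; useful = 320; efficiency = 320/512 = 5/8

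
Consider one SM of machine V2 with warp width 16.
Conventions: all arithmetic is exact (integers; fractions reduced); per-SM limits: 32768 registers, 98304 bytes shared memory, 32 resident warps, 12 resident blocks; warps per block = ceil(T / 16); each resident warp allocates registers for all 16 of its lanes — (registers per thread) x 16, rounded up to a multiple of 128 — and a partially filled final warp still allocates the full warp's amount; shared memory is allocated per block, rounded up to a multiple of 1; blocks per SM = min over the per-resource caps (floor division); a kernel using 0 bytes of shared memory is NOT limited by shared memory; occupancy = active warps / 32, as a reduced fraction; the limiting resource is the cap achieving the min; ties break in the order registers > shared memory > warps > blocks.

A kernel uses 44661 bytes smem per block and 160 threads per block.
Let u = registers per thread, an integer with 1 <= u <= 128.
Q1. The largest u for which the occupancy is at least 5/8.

Answer: u = 96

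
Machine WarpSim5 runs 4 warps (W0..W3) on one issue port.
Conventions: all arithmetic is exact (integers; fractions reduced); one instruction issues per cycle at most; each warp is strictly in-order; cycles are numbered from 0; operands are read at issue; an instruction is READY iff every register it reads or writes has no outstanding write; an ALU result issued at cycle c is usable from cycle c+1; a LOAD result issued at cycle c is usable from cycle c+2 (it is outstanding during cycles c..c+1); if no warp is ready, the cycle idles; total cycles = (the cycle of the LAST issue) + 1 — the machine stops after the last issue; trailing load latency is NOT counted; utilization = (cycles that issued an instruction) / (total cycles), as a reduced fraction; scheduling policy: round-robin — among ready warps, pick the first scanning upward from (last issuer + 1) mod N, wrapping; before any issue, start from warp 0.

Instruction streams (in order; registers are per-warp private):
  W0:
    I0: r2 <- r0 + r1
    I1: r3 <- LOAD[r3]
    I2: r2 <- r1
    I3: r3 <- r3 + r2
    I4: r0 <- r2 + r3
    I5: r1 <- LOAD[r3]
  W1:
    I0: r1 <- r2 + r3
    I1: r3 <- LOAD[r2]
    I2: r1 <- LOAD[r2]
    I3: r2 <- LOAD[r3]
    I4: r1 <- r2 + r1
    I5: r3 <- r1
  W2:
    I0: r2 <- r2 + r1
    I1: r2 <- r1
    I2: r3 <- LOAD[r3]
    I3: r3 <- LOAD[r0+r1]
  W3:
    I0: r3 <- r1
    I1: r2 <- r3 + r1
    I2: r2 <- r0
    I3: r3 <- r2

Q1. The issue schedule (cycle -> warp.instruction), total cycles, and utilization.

cycle 0: W0.I0
cycle 1: W1.I0
cycle 2: W2.I0
cycle 3: W3.I0
cycle 4: W0.I1
cycle 5: W1.I1
cycle 6: W2.I1
cycle 7: W3.I1
cycle 8: W0.I2
cycle 9: W1.I2
cycle 10: W2.I2
cycle 11: W3.I2
cycle 12: W0.I3
cycle 13: W1.I3
cycle 14: W2.I3
cycle 15: W3.I3
cycle 16: W0.I4
cycle 17: W1.I4
cycle 18: W0.I5
cycle 19: W1.I5

Answer: 20 cycles, utilization 1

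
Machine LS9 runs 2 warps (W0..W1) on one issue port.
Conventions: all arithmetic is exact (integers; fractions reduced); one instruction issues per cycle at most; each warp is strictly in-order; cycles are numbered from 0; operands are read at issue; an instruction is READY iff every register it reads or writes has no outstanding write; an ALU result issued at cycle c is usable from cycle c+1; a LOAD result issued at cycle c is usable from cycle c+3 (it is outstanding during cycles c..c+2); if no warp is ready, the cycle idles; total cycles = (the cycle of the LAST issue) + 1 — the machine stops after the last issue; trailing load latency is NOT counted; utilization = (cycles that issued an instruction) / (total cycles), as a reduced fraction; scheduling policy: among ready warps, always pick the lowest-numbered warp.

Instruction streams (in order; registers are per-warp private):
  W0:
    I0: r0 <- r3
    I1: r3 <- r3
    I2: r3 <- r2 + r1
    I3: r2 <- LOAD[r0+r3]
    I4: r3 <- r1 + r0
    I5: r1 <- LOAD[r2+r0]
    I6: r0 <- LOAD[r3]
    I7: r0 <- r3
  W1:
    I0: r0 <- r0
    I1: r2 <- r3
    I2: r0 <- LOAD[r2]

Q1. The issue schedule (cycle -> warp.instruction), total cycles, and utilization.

cycle 0: W0.I0
cycle 1: W0.I1
cycle 2: W0.I2
cycle 3: W0.I3
cycle 4: W0.I4
cycle 5: W1.I0
cycle 6: W0.I5
cycle 7: W0.I6
cycle 8: W1.I1
cycle 9: W1.I2
cycle 10: W0.I7

Answer: 11 cycles, utilization 1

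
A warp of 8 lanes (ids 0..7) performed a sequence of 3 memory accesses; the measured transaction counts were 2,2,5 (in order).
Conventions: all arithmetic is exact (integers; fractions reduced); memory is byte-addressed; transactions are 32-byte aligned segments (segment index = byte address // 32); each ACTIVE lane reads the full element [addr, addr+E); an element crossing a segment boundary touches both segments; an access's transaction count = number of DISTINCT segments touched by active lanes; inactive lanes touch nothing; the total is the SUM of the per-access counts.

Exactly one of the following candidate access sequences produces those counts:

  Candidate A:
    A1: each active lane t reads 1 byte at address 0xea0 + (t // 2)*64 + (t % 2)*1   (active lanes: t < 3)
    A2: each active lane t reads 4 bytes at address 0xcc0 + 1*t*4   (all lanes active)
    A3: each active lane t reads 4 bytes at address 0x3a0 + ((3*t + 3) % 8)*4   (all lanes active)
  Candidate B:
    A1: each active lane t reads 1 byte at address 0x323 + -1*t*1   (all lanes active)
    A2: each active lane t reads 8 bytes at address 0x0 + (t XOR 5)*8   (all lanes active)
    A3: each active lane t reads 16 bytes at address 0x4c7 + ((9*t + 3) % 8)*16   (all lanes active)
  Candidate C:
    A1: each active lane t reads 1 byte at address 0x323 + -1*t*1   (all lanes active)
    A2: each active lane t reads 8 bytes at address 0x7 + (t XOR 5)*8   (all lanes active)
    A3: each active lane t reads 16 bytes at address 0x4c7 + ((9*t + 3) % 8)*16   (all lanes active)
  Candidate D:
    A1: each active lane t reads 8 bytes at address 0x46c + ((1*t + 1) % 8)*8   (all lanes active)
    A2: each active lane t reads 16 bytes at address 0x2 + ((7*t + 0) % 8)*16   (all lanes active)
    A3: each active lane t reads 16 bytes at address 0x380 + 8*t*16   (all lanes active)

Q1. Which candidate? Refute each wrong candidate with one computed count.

A: A2 gives 1 transaction, not 2
C: A2 gives 3 transactions, not 2
D: A1 gives 3 transactions, not 2
B: all counts match (2,2,5)

Answer: B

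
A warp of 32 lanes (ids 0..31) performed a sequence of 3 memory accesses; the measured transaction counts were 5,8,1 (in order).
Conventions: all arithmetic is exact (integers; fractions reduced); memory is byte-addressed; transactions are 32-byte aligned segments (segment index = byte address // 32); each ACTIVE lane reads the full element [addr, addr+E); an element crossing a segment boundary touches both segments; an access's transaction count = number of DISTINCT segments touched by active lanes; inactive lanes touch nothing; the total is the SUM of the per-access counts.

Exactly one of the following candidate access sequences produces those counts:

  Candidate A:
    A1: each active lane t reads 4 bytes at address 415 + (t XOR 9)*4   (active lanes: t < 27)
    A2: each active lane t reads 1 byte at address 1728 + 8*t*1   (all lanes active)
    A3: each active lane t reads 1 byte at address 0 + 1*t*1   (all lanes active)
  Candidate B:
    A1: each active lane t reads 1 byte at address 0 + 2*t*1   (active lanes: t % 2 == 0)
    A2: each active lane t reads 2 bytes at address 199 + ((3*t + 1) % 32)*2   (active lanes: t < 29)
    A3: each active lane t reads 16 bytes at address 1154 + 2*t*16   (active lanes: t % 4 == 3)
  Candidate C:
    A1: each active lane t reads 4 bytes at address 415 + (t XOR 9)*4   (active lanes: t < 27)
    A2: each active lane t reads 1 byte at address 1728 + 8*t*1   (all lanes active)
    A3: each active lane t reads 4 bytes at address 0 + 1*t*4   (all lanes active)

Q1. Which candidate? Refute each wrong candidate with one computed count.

B: A1 gives 2 transactions, not 5
C: A3 gives 4 transactions, not 1
A: all counts match (5,8,1)

Answer: A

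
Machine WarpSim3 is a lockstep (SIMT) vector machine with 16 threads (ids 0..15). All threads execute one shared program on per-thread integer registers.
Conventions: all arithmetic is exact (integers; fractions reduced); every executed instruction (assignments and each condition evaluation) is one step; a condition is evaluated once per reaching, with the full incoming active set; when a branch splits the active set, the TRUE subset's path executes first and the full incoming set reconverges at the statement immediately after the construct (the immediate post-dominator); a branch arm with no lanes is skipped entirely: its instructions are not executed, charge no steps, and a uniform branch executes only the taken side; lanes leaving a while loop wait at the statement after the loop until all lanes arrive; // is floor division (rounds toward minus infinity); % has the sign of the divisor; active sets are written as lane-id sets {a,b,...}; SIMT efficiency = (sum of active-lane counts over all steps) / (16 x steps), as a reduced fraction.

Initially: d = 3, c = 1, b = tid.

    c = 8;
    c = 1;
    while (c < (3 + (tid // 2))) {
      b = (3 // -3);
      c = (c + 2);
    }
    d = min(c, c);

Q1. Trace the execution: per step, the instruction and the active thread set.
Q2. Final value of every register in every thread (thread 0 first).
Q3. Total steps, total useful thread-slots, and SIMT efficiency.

step 0: c <- 8                       {0,1,2,3,4,5,6,7,8,9,10,11,12,13,14,15}
step 1: c <- 1                       {0,1,2,3,4,5,6,7,8,9,10,11,12,13,14,15}
step 2: eval (c < (3 + (tid // 2)))  {0,1,2,3,4,5,6,7,8,9,10,11,12,13,14,15}
step 3: b <- (3 // -3)               {0,1,2,3,4,5,6,7,8,9,10,11,12,13,14,15}
step 4: c <- (c + 2)                 {0,1,2,3,4,5,6,7,8,9,10,11,12,13,14,15}
step 5: eval (c < (3 + (tid // 2)))  {0,1,2,3,4,5,6,7,8,9,10,11,12,13,14,15}
step 6: b <- (3 // -3)               {2,3,4,5,6,7,8,9,10,11,12,13,14,15}
step 7: c <- (c + 2)                 {2,3,4,5,6,7,8,9,10,11,12,13,14,15}
step 8: eval (c < (3 + (tid // 2)))  {2,3,4,5,6,7,8,9,10,11,12,13,14,15}
step 9: b <- (3 // -3)               {6,7,8,9,10,11,12,13,14,15}
step 10: c <- (c + 2)                 {6,7,8,9,10,11,12,13,14,15}
step 11: eval (c < (3 + (tid // 2)))  {6,7,8,9,10,11,12,13,14,15}
step 12: b <- (3 // -3)               {10,11,12,13,14,15}
step 13: c <- (c + 2)                 {10,11,12,13,14,15}
step 14: eval (c < (3 + (tid // 2)))  {10,11,12,13,14,15}
step 15: b <- (3 // -3)               {14,15}
step 16: c <- (c + 2)                 {14,15}
step 17: eval (c < (3 + (tid // 2)))  {14,15}
step 18: d <- min(c, c)               {0,1,2,3,4,5,6,7,8,9,10,11,12,13,14,15}

Answer: 19 steps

d: 3,3,5,5,5,5,7,7,7,7,9,9,9,9,11,11
c: 3,3,5,5,5,5,7,7,7,7,9,9,9,9,11,11
b: -1,-1,-1,-1,-1,-1,-1,-1,-1,-1,-1,-1,-1,-1,-1,-1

steps = 19; useful = 208; efficiency = 208/304 = 13/19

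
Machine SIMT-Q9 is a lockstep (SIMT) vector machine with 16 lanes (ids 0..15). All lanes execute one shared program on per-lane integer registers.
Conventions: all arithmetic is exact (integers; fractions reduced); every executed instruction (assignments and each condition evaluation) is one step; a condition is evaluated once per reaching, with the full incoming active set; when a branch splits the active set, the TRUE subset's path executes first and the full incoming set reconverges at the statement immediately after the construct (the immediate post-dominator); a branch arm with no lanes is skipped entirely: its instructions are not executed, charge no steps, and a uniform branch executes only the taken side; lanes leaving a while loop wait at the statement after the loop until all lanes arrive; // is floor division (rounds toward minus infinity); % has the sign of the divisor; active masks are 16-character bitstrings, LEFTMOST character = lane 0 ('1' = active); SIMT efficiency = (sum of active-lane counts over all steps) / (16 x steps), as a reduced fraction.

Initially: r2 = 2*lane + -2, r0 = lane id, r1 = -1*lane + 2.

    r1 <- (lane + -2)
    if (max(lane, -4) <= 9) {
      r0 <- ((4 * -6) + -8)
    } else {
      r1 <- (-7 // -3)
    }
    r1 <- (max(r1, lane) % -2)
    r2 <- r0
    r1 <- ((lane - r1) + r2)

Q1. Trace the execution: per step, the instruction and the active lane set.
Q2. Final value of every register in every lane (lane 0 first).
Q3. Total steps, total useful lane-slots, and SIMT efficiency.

step 0: r1 <- (lane + -2)            1111111111111111
step 1: eval (max(lane, -4) <= 9)    1111111111111111
step 2: r0 <- ((4 * -6) + -8)        1111111111000000
step 3: r1 <- (-7 // -3)             0000000000111111
step 4: r1 <- (max(r1, lane) % -2)   1111111111111111
step 5: r2 <- r0                     1111111111111111
step 6: r1 <- ((lane - r1) + r2)     1111111111111111

Answer: 7 steps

r2: -32,-32,-32,-32,-32,-32,-32,-32,-32,-32,10,11,12,13,14,15
r0: -32,-32,-32,-32,-32,-32,-32,-32,-32,-32,10,11,12,13,14,15
r1: -32,-30,-30,-28,-28,-26,-26,-24,-24,-22,20,23,24,27,28,31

steps = 7; useful = 96; efficiency = 96/112 = 6/7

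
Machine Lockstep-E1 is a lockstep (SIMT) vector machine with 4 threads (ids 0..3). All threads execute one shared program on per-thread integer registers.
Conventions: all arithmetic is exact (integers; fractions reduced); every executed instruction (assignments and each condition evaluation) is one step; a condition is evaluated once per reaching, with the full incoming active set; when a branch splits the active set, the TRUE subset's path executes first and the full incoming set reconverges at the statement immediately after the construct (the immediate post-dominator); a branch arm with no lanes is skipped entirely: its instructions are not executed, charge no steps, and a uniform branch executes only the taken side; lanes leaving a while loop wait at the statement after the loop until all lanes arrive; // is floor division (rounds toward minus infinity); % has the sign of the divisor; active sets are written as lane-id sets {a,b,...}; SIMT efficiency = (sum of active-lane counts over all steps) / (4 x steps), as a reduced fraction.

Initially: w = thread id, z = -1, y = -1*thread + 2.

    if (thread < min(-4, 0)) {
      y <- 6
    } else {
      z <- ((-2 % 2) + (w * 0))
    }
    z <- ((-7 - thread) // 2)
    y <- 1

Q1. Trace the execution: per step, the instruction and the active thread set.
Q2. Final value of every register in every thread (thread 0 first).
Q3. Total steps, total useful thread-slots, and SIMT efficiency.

step 0: eval (thread < min(-4, 0))   {0,1,2,3}
step 1: z <- ((-2 % 2) + (w * 0))    {0,1,2,3}
step 2: z <- ((-7 - thread) // 2)    {0,1,2,3}
step 3: y <- 1                       {0,1,2,3}

Answer: 4 steps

w: 0,1,2,3
z: -4,-4,-5,-5
y: 1,1,1,1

steps = 4; useful = 16; efficiency = 16/16 = 1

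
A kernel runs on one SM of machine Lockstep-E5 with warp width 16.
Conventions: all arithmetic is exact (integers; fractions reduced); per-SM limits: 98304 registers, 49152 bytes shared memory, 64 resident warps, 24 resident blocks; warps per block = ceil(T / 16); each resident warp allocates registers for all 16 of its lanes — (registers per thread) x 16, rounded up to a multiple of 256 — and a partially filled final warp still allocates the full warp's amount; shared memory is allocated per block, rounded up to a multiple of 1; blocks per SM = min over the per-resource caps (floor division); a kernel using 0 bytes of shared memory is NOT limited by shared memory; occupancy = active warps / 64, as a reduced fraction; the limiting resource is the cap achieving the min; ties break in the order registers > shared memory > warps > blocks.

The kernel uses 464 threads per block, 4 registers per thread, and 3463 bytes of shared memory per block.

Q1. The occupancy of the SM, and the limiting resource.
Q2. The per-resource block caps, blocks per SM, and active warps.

Answer: occupancy 29/32, limited by warps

registers: 13 blocks
shared memory: 14 blocks
warps: 2 blocks
blocks: 24 blocks

Answer: 2 blocks, 58 active warps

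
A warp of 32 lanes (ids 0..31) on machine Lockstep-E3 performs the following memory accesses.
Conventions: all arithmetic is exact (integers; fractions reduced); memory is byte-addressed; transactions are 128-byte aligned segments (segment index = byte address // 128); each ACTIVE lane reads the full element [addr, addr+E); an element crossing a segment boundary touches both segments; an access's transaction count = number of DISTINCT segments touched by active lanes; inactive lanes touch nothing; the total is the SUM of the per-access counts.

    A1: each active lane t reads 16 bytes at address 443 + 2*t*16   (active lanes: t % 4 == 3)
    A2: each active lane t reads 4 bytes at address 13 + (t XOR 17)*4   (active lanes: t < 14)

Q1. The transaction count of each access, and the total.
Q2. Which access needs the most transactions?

A1: 8 transactions
A2: 2 transactions

Answer: 8,2; total 10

Answer: A1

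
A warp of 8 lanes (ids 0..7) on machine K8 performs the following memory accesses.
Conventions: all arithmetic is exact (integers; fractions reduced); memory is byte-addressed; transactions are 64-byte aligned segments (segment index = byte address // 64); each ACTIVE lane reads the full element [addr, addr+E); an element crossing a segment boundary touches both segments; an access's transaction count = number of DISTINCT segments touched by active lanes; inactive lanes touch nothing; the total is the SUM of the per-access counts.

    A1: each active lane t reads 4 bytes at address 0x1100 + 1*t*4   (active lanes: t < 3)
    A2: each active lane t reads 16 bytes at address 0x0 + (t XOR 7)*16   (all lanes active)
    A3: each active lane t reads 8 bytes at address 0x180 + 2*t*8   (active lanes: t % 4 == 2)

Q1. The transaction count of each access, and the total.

A1: 1 transaction
A2: 2 transactions
A3: 2 transactions

Answer: 1,2,2; total 5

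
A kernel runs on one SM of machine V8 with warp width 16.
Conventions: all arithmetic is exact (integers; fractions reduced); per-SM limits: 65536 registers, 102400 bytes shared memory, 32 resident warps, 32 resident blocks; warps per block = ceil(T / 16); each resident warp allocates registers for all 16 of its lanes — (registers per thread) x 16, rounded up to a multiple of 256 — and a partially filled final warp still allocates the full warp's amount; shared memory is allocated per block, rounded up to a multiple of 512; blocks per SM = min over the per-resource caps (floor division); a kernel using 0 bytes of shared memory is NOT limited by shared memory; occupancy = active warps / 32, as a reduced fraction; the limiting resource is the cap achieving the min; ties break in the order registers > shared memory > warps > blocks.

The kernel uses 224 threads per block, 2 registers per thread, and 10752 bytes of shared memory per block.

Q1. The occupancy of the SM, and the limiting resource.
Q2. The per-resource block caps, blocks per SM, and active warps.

Answer: occupancy 7/8, limited by warps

registers: 18 blocks
shared memory: 9 blocks
warps: 2 blocks
blocks: 32 blocks

Answer: 2 blocks, 28 active warps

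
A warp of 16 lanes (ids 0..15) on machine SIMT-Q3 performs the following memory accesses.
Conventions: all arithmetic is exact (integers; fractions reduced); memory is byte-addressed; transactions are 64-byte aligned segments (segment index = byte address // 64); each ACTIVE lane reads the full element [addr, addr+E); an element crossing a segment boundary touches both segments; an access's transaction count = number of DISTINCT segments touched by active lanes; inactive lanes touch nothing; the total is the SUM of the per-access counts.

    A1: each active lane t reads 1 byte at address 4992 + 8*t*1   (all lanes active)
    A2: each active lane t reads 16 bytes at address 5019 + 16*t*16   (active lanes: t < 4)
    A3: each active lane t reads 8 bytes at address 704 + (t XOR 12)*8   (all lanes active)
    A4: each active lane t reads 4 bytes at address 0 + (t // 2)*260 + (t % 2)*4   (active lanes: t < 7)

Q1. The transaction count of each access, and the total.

A1: 2 transactions
A2: 4 transactions
A3: 2 transactions
A4: 4 transactions

Answer: 2,4,2,4; total 12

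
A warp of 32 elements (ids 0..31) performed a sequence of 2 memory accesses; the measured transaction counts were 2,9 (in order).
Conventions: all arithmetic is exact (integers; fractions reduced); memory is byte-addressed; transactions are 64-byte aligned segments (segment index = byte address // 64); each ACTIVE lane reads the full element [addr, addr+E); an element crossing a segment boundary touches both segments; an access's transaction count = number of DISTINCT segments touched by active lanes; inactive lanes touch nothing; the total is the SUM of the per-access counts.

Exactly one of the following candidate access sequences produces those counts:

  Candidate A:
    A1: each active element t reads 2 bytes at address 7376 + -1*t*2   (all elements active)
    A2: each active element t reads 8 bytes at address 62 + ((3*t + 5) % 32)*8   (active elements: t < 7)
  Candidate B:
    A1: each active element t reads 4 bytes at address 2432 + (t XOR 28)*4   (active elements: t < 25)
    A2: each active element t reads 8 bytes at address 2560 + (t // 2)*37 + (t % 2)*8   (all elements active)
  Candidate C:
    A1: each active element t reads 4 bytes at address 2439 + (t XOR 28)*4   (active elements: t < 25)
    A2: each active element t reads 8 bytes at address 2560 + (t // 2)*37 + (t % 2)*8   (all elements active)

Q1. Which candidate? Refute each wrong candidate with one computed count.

A: A2 gives 3 transactions, not 9
C: A1 gives 3 transactions, not 2
B: all counts match (2,9)

Answer: B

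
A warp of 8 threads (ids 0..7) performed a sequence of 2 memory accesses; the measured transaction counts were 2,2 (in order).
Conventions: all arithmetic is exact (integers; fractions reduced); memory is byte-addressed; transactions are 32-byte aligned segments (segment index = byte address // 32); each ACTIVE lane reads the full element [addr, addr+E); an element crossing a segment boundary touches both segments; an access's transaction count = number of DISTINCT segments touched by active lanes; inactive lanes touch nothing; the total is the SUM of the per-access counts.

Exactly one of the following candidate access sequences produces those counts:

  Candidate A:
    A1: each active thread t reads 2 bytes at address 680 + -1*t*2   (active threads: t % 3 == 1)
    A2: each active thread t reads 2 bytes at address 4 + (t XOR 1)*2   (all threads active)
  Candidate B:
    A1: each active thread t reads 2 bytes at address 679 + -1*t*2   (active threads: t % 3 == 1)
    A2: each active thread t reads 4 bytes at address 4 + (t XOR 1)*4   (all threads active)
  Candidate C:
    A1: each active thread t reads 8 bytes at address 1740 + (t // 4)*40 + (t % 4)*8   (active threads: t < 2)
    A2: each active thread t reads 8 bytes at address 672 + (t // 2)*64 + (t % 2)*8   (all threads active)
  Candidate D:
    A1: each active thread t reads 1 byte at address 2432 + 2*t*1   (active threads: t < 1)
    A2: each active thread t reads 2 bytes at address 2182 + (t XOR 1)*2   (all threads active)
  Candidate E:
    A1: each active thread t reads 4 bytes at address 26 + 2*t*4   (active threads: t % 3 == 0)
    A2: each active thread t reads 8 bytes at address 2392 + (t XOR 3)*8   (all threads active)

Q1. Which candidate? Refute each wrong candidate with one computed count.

A: A2 gives 1 transaction, not 2
C: A1 gives 1 transaction, not 2
D: A1 gives 1 transaction, not 2
E: A1 gives 3 transactions, not 2
B: all counts match (2,2)

Answer: B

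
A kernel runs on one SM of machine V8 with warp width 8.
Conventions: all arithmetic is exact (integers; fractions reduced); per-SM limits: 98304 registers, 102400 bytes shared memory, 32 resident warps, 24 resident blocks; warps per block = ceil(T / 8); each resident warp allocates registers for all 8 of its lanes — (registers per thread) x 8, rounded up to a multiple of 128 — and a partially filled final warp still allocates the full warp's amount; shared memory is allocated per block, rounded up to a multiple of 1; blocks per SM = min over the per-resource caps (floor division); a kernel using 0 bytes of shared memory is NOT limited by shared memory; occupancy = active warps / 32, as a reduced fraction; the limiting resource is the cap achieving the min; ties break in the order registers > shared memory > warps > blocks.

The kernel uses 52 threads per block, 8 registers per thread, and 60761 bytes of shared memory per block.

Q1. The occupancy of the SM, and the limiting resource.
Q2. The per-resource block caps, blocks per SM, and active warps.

Answer: occupancy 7/32, limited by shared memory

registers: 109 blocks
shared memory: 1 block
warps: 4 blocks
blocks: 24 blocks

Answer: 1 block, 7 active warps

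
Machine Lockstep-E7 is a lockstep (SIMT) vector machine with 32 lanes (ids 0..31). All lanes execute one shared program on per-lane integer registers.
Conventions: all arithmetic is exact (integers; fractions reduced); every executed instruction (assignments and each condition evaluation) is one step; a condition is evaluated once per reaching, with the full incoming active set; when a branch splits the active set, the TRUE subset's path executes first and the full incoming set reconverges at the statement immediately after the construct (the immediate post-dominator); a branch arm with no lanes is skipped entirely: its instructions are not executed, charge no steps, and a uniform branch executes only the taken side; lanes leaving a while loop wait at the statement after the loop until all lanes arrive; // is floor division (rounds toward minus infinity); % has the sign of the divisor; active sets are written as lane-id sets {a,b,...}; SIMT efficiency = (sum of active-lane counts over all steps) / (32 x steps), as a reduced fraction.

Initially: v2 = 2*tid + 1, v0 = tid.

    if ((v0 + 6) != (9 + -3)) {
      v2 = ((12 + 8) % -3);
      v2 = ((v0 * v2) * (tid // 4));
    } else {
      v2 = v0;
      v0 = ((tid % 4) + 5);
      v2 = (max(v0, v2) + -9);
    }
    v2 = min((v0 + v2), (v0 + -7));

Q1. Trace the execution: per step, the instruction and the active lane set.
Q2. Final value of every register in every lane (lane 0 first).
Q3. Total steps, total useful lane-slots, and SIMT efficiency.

step 0: eval ((v0 + 6) != (9 + -3))  {0,1,2,3,4,5,6,7,8,9,10,11,12,13,14,15,16,17,18,19,20,21,22,23,24,25,26,27,28,29,30,31}
step 1: v2 <- ((12 + 8) % -3)        {1,2,3,4,5,6,7,8,9,10,11,12,13,14,15,16,17,18,19,20,21,22,23,24,25,26,27,28,29,30,31}
step 2: v2 <- ((v0 * v2) * (tid // 4)) {1,2,3,4,5,6,7,8,9,10,11,12,13,14,15,16,17,18,19,20,21,22,23,24,25,26,27,28,29,30,31}
step 3: v2 <- v0                     {0}
step 4: v0 <- ((tid % 4) + 5)        {0}
step 5: v2 <- (max(v0, v2) + -9)     {0}
step 6: v2 <- min((v0 + v2), (v0 + -7)) {0,1,2,3,4,5,6,7,8,9,10,11,12,13,14,15,16,17,18,19,20,21,22,23,24,25,26,27,28,29,30,31}

Answer: 7 steps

v2: -2,-6,-5,-4,-3,-2,-1,0,-8,-9,-10,-11,-24,-26,-28,-30,-48,-51,-54,-57,-80,-84,-88,-92,-120,-125,-130,-135,-168,-174,-180,-186
v0: 5,1,2,3,4,5,6,7,8,9,10,11,12,13,14,15,16,17,18,19,20,21,22,23,24,25,26,27,28,29,30,31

steps = 7; useful = 129; efficiency = 129/224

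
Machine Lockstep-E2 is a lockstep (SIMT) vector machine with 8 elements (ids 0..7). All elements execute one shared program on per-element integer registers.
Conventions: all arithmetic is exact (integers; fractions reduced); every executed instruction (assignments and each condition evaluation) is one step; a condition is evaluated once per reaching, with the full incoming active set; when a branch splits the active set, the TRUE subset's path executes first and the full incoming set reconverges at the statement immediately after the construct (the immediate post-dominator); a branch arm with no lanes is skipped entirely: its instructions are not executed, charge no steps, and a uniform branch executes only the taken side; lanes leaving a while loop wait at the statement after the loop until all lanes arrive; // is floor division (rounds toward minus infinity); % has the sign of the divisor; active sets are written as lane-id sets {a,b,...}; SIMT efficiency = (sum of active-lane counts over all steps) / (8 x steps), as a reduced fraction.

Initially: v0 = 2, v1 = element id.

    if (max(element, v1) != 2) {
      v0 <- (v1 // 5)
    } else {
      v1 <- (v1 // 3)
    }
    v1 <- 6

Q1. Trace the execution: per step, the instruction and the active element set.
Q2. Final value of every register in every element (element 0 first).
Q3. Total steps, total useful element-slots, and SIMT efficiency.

step 0: eval (max(element, v1) != 2) {0,1,2,3,4,5,6,7}
step 1: v0 <- (v1 // 5)              {0,1,3,4,5,6,7}
step 2: v1 <- (v1 // 3)              {2}
step 3: v1 <- 6                      {0,1,2,3,4,5,6,7}

Answer: 4 steps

v0: 0,0,2,0,0,1,1,1
v1: 6,6,6,6,6,6,6,6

steps = 4; useful = 24; efficiency = 24/32 = 3/4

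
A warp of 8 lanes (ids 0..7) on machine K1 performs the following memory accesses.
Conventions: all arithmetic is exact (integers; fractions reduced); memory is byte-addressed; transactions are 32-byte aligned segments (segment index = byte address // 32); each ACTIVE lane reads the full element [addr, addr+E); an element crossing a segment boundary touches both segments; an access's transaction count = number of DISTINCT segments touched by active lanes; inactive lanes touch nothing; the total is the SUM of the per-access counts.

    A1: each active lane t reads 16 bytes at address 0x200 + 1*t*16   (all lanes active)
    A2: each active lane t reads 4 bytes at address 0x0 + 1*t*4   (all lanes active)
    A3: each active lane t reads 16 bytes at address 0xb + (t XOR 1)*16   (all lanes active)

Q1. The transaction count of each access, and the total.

A1: 4 transactions
A2: 1 transaction
A3: 5 transactions

Answer: 4,1,5; total 10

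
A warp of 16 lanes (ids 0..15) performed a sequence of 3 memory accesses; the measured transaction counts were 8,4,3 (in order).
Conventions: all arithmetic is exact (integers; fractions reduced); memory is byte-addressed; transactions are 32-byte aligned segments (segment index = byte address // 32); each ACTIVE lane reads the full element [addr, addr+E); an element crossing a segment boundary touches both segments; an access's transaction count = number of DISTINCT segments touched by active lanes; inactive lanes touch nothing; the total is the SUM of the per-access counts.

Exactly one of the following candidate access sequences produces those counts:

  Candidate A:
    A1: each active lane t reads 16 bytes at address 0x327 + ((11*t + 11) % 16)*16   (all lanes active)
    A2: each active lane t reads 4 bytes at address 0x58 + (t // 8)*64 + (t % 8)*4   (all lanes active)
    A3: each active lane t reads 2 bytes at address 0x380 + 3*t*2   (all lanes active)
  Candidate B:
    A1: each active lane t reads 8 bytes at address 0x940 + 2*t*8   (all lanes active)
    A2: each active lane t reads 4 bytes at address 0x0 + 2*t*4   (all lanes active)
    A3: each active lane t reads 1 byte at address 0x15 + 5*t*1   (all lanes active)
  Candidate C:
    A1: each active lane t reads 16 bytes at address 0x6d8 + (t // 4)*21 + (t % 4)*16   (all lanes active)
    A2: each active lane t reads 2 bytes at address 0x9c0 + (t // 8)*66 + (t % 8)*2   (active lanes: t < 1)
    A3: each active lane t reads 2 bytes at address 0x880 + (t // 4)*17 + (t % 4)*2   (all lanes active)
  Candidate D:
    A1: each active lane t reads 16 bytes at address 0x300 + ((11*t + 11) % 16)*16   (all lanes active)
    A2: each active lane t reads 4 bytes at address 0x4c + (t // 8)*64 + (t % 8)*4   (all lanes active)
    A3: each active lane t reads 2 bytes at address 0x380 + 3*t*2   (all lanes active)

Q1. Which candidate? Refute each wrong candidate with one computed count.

A: A1 gives 9 transactions, not 8
B: A3 gives 4 transactions, not 3
C: A1 gives 5 transactions, not 8
D: all counts match (8,4,3)

Answer: D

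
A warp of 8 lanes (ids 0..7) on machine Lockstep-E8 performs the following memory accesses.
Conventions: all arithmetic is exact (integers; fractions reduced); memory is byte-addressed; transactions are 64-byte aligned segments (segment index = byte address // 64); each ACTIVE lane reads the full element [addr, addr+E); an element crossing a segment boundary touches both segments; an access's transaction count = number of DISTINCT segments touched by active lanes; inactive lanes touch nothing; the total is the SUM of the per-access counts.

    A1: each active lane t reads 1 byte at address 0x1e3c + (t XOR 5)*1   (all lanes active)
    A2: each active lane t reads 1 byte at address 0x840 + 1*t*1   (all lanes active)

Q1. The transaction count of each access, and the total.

A1: 2 transactions
A2: 1 transaction

Answer: 2,1; total 3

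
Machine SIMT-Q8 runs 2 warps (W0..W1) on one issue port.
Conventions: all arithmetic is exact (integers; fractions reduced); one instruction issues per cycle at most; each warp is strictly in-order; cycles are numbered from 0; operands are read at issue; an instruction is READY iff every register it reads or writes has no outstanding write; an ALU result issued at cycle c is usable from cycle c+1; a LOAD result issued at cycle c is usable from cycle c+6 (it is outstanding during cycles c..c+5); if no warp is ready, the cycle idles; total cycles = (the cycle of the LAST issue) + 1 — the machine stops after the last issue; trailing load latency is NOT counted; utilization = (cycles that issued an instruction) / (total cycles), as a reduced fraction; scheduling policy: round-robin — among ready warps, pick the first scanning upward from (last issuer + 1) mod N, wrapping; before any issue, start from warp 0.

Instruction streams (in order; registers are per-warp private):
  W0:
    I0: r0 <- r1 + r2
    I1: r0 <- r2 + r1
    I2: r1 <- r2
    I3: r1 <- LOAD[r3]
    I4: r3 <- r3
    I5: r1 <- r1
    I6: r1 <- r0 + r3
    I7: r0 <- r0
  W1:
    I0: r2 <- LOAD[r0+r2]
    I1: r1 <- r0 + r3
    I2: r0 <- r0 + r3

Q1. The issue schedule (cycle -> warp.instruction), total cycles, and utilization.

cycle 0: W0.I0
cycle 1: W1.I0
cycle 2: W0.I1
cycle 3: W1.I1
cycle 4: W0.I2
cycle 5: W1.I2
cycle 6: W0.I3
cycle 7: W0.I4
cycle 8: idle
cycle 9: idle
cycle 10: idle
cycle 11: idle
cycle 12: W0.I5
cycle 13: W0.I6
cycle 14: W0.I7

Answer: 15 cycles, utilization 11/15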